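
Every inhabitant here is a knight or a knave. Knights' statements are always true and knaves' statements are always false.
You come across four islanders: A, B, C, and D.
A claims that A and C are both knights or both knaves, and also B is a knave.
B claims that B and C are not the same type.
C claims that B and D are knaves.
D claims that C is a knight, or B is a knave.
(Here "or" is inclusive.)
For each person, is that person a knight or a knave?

Suppose A is a knight. Then A's statement "A and C are both knights or both knaves, and also B is a knave" would have to be true. Checking the 8 ways to assign the others, none is consistent with every speaker.
(For instance, with B=knight, C=knave, D=knave, A's claim "A and C are both knights or both knaves, and also B is a knave" comes out false where it would need to be true.)
So A must be a knave, making "A and C are both knights or both knaves, and also B is a knave" false. Taking A=knave, B=knight, C=knave, D=knave, each remaining statement checks out:
  B (knight): "B and C are not the same type" — true. ✓
  C (knave): "B and D are knaves" — false. ✓
  D (knave): "C is a knight, or B is a knave" — false. ✓
This is the unique consistent assignment.

Knights: B. Knaves: A, C, and D.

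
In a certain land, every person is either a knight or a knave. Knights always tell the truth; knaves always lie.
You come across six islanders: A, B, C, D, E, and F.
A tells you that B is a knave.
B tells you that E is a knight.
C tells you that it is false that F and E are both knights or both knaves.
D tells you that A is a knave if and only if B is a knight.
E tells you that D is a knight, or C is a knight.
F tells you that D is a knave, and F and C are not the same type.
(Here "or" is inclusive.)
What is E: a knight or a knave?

E is a knight.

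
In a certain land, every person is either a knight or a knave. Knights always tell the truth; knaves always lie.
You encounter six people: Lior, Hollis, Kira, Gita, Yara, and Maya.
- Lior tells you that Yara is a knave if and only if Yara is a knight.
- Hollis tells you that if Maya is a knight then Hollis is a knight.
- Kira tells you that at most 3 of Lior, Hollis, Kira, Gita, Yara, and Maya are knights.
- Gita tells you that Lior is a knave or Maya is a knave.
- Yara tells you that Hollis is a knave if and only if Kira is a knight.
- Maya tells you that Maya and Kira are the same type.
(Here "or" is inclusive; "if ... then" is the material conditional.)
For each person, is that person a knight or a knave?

Lior is a knave, Hollis is a knight, Kira is a knight, Gita is a knight, Yara is a knave, and Maya is a knave.

Since Lior is a knave, "Yara is a knave if and only if Yara is a knight" needs to be false, which holds.
Hollis (knight): "if Maya is a knight then Hollis is a knight" — true. ✓
Kira is a knight, so "at most 3 of Lior, Hollis, Kira, Gita, Yara, and Maya are knights" must be true — and it is.
As a knight, Gita's statement "Lior is a knave or Maya is a knave" should be true; it is.
Yara is a knave, so "Hollis is a knave if and only if Kira is a knight" must be false — and it is.
Since Maya is a knave, "Maya and Kira are the same type" needs to be false, which holds.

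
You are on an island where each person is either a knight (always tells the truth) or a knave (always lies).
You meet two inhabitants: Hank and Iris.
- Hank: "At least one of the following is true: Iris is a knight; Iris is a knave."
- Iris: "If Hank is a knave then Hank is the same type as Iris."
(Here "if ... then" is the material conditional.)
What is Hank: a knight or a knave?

Hank is a knight.

Consistent assignments: {Hank=knight, Iris=knight}
In every consistent assignment, Hank is a knight.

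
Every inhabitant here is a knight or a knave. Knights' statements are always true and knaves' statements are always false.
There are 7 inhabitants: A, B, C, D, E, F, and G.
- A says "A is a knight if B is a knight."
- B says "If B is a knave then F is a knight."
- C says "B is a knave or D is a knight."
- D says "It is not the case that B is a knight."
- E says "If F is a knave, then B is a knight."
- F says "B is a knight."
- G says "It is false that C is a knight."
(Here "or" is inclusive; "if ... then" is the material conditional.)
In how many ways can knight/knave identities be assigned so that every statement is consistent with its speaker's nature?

3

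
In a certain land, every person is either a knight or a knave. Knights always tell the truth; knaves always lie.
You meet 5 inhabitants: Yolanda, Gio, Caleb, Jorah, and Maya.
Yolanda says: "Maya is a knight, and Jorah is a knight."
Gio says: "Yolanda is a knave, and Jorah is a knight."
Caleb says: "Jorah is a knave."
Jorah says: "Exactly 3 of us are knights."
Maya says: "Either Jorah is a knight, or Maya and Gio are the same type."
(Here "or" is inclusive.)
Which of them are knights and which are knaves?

Yolanda is a knight, so "Maya is a knight, and Jorah is a knight" must be true — and it is.
Gio is a knave; "Yolanda is a knave, and Jorah is a knight" is False, as required.
Caleb (knave): "Jorah is a knave" — False. ✓
Jorah is a knight, so "exactly 3 of us are knights" must be true — and it is.
Maya (knight): "either Jorah is a knight, or Maya and Gio are the same type" — true. ✓

Knights: Yolanda, Jorah, and Maya. Knaves: Gio and Caleb.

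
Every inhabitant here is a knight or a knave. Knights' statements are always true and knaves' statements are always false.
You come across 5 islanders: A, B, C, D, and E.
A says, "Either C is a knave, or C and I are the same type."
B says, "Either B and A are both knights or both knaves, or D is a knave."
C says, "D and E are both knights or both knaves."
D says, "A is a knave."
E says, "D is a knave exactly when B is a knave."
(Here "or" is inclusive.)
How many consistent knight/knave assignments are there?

1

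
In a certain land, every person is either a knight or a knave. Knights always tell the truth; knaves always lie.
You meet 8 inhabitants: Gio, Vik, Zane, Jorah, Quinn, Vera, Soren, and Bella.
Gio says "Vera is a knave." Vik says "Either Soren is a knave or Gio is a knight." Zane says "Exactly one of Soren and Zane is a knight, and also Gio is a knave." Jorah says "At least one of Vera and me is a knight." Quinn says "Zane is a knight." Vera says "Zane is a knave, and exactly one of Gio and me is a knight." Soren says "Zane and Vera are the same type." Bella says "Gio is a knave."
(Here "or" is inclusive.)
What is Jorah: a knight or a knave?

Jorah is a knight.

Consistent assignments: {Gio=knave, Vik=knight, Zane=knave, Jorah=knight, Quinn=knave, Vera=knight, Soren=knave, Bella=knight}
In every consistent assignment, Jorah is a knight.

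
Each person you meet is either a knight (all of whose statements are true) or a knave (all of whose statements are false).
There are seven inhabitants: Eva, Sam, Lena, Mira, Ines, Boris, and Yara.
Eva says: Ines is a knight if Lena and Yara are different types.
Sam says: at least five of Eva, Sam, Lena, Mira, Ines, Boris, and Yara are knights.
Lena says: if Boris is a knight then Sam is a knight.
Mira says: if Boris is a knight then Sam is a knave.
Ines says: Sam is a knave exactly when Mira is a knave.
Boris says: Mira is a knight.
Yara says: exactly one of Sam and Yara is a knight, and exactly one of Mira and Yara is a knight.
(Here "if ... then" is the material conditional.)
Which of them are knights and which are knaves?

Knights: Eva, Mira, and Boris. Knaves: Sam, Lena, Ines, and Yara.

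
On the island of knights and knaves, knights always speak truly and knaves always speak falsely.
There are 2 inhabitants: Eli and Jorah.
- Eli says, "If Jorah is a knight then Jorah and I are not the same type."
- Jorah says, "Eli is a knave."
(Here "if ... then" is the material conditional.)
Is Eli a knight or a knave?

Eli is a knight.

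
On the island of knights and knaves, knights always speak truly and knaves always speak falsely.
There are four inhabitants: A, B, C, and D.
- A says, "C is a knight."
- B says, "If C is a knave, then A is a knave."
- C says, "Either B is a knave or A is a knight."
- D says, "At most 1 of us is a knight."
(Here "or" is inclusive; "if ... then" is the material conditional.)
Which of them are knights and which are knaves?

A is a knight, so "C is a knight" must be true — and it is.
As a knight, B's statement "if C is a knave, then A is a knave" should be true; it is.
Since C is a knight, "either B is a knave or A is a knight" needs to be true, which holds.
D (knave): "at most 1 of us is a knight" — False. ✓

A is a knight, B is a knight, C is a knight, and D is a knave.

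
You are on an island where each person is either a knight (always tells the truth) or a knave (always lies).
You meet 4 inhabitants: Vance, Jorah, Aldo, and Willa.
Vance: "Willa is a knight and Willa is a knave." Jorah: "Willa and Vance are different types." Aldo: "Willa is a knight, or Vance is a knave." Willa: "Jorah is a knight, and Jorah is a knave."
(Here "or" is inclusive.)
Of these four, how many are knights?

1

The unique consistent assignment is Vance=knave, Jorah=knave, Aldo=knight, Willa=knave.
That has 1 knight.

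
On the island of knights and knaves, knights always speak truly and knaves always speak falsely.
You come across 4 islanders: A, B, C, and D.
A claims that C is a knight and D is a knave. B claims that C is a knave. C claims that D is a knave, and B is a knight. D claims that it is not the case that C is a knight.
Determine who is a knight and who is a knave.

A is a knave, B is a knight, C is a knave, and D is a knight.

A is a knave; "C is a knight and D is a knave" is False, as required.
As a knight, B's statement "C is a knave" should be True; it is.
C (knave): "D is a knave, and B is a knight" — False. ✓
Since D is a knight, "it is not the case that C is a knight" needs to be True, which holds.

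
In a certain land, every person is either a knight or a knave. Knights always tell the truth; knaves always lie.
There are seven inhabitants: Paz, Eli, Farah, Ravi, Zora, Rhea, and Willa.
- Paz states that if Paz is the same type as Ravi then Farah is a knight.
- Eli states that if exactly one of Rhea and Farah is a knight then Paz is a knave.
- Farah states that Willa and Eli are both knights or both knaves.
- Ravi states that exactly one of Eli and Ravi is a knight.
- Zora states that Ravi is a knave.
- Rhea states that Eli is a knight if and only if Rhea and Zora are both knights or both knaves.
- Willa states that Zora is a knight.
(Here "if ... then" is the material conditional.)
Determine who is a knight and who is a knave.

Paz is a knight; "if Paz is the same type as Ravi then Farah is a knight" is True, as required.
Eli is a knave; "if exactly one of Rhea and Farah is a knight then Paz is a knave" is False, as required.
Since Farah is a knight, "Willa and Eli are both knights or both knaves" needs to be True, which holds.
Ravi is a knight, so "exactly one of Eli and Ravi is a knight" must be True — and it is.
As a knave, Zora's statement "Ravi is a knave" should be False; it is.
Rhea is a knave; "Eli is a knight if and only if Rhea and Zora are both knights or both knaves" is False, as required.
Willa is a knave; "Zora is a knight" is False, as required.

Paz is a knight, Eli is a knave, Farah is a knight, Ravi is a knight, Zora is a knave, Rhea is a knave, and Willa is a knave.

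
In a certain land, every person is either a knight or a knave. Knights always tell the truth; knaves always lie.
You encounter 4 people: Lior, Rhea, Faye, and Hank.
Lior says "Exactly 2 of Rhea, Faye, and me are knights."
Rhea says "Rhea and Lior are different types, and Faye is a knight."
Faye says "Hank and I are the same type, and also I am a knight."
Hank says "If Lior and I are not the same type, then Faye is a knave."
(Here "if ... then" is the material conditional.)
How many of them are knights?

1

The unique consistent assignment is Lior=knave, Rhea=knave, Faye=knave, Hank=knight.
That has 1 knight.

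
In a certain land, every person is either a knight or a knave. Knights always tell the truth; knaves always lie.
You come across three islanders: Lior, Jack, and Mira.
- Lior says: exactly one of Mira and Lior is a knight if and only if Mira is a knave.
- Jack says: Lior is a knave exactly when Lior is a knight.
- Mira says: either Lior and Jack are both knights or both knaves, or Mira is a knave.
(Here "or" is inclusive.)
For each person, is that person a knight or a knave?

Knights: Mira. Knaves: Lior and Jack.

Since Lior is a knave, "exactly one of Mira and Lior is a knight if and only if Mira is a knave" needs to be False, which holds.
Jack is a knave, and the claim "Lior is a knave exactly when Lior is a knight" is indeed False.
Mira is a knight, so "either Lior and Jack are both knights or both knaves, or Mira is a knave" must be true — and it is.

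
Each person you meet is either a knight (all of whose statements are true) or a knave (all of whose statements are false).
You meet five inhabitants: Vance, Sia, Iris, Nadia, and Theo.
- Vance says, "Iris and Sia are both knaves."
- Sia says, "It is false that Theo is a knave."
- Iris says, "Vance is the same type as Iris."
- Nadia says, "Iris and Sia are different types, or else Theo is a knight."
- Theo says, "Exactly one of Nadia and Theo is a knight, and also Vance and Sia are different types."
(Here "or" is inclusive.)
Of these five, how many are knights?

1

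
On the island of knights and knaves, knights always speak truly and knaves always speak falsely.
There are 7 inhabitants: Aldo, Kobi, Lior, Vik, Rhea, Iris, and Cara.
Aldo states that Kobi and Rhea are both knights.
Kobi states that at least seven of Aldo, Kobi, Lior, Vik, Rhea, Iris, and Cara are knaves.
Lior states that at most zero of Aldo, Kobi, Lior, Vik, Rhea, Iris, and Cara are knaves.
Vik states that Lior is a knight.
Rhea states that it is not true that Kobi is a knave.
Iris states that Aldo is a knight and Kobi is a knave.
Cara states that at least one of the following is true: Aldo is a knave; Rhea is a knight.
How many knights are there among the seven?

1

The unique consistent assignment is Aldo=knave, Kobi=knave, Lior=knave, Vik=knave, Rhea=knave, Iris=knave, Cara=knight.
That has 1 knight.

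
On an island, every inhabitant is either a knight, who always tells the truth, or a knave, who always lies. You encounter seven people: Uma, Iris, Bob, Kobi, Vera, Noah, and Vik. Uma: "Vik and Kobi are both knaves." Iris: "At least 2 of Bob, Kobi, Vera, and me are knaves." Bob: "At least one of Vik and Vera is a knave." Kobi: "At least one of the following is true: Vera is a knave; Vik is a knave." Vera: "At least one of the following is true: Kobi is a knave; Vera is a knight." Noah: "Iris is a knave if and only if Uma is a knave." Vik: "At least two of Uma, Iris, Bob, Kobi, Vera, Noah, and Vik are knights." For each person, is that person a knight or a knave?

Uma is a knave, Iris is a knight, Bob is a knave, Kobi is a knave, Vera is a knight, Noah is a knave, and Vik is a knight.

Since Uma is a knave, "Vik and Kobi are both knaves" needs to be False, which holds.
Since Iris is a knight, "at least 2 of Bob, Kobi, Vera, and me are knaves" needs to be true, which holds.
As a knave, Bob's statement "at least one of Vik and Vera is a knave" should be False; it is.
Kobi is a knave; "at least one of the following is true: Vera is a knave; Vik is a knave" is False, as required.
As a knight, Vera's statement "at least one of the following is true: Kobi is a knave; Vera is a knight" should be true; it is.
Noah is a knave, and the claim "Iris is a knave if and only if Uma is a knave" is indeed False.
Vik is a knight; "at least two of Uma, Iris, Bob, Kobi, Vera, Noah, and Vik are knights" is true, as required.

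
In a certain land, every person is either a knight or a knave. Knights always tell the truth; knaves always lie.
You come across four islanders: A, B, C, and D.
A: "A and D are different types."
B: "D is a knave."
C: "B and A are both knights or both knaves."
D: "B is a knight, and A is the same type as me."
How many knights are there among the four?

The unique consistent assignment is A=knight, B=knight, C=knight, D=knave.
That has 3 knights.

3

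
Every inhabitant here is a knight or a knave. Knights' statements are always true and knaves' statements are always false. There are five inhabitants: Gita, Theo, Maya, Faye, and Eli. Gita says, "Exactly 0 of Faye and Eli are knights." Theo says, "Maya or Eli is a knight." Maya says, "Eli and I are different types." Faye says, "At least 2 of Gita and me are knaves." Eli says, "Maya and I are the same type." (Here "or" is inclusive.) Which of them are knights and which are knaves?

Suppose Gita is a knave. Then Gita's statement "exactly 0 of Faye and Eli are knights" would have to be false. Checking the 16 ways to assign the others, none is consistent with every speaker.
(For instance, with Theo=knight, Maya=knight, Faye=knave, Eli=knave, Gita's claim "exactly 0 of Faye and Eli are knights" comes out true where it would need to be false.)
So Gita must be a knight, making "exactly 0 of Faye and Eli are knights" true. Taking Gita=knight, Theo=knight, Maya=knight, Faye=knave, Eli=knave, each remaining statement checks out:
  Theo (knight): "Maya or Eli is a knight" — true. ✓
  Maya (knight): "Eli and I are different types" — true. ✓
  Faye (knave): "at least 2 of Gita and me are knaves" — false. ✓
  Eli (knave): "Maya and I are the same type" — false. ✓
This is the unique consistent assignment.

Knights: Gita, Theo, and Maya. Knaves: Faye and Eli.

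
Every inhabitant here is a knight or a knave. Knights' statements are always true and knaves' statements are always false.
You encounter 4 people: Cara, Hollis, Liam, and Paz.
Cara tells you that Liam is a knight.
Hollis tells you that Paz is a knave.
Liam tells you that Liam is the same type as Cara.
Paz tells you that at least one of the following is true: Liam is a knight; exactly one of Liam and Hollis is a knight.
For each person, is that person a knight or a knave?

Suppose Cara is a knave. Then Cara's statement "Liam is a knight" would have to be false. Checking the 8 ways to assign the others, none is consistent with every speaker.
(For instance, with Hollis=knave, Liam=knight, Paz=knight, Cara's claim "Liam is a knight" comes out true where it would need to be false.)
So Cara must be a knight, making "Liam is a knight" true. Taking Cara=knight, Hollis=knave, Liam=knight, Paz=knight, each remaining statement checks out:
  Hollis (knave): "Paz is a knave" — false. ✓
  Liam (knight): "Liam is the same type as Cara" — true. ✓
  Paz (knight): "at least one of the following is true: Liam is a knight; exactly one of Liam and Hollis is a knight" — true. ✓
This is the unique consistent assignment.

Knights: Cara, Liam, and Paz. Knaves: Hollis.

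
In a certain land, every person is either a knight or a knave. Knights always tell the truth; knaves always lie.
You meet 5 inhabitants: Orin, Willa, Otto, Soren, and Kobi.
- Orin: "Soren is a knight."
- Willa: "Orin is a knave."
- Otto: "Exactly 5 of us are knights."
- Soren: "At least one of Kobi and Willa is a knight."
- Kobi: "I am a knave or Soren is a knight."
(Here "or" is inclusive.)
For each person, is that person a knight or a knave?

Orin is a knight, Willa is a knave, Otto is a knave, Soren is a knight, and Kobi is a knight.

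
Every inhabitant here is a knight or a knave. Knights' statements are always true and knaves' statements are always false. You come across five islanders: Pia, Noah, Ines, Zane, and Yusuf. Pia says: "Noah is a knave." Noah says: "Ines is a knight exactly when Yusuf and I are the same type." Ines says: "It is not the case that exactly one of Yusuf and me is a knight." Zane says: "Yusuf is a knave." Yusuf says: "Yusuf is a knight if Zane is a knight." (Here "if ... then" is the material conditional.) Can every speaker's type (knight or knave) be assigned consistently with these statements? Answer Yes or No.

Yes

One consistent assignment: Pia=knight, Noah=knave, Ines=knight, Zane=knave, Yusuf=knight.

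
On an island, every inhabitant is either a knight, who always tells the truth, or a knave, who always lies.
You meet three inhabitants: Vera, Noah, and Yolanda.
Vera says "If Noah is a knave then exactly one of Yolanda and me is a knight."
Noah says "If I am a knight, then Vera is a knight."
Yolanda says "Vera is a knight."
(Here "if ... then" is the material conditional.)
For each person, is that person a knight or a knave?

Vera is a knight, Noah is a knight, and Yolanda is a knight.

As a knight, Vera's statement "if Noah is a knave then exactly one of Yolanda and me is a knight" should be True; it is.
Noah is a knight; "if I am a knight, then Vera is a knight" is True, as required.
Since Yolanda is a knight, "Vera is a knight" needs to be True, which holds.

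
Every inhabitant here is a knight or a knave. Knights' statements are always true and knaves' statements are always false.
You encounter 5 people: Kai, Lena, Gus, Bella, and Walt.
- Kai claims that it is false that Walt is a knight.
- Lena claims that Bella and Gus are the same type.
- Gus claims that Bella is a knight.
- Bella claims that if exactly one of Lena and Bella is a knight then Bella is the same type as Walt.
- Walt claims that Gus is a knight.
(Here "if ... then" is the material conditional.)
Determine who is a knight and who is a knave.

As a knave, Kai's statement "it is false that Walt is a knight" should be False; it is.
Lena is a knight; "Bella and Gus are the same type" is True, as required.
As a knight, Gus's statement "Bella is a knight" should be True; it is.
Bella (knight): "if exactly one of Lena and Bella is a knight then Bella is the same type as Walt" — True. ✓
Walt is a knight; "Gus is a knight" is True, as required.

Knights: Lena, Gus, Bella, and Walt. Knaves: Kai.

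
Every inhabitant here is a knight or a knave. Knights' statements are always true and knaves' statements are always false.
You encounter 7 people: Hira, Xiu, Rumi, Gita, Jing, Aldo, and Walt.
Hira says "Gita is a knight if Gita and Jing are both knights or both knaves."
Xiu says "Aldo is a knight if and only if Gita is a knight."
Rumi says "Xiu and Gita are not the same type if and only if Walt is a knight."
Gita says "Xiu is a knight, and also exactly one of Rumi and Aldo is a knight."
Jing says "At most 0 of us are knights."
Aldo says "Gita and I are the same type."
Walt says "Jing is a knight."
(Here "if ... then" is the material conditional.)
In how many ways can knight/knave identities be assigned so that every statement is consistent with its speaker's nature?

0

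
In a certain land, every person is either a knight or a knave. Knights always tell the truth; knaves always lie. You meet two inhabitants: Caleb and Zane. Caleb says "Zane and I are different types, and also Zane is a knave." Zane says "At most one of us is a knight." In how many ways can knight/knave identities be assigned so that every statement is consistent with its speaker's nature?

1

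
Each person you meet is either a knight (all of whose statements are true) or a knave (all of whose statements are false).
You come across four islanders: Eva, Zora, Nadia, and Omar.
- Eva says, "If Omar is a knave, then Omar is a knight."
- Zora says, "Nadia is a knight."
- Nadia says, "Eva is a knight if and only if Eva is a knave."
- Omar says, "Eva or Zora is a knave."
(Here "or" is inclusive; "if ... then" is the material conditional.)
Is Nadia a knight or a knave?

Nadia is a knave.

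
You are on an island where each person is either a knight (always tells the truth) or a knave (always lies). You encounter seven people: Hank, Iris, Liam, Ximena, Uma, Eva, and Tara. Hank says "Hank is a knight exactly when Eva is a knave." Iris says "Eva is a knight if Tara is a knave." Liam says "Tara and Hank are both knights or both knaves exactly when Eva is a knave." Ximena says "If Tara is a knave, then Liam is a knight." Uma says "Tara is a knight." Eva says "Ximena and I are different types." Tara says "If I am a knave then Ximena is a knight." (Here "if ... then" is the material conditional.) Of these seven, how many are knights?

1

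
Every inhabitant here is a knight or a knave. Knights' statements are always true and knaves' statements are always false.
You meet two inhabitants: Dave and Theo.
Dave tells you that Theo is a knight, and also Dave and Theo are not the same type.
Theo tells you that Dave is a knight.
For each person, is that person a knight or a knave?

Dave is a knave and Theo is a knave.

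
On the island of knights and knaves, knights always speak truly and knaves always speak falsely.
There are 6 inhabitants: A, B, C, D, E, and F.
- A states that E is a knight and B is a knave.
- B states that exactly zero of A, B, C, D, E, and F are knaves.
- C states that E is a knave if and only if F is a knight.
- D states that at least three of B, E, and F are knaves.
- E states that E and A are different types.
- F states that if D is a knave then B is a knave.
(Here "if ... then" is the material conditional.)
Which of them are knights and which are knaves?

A is a knave, B is a knave, C is a knight, D is a knave, E is a knave, and F is a knight.

A is a knave, and the claim "E is a knight and B is a knave" is indeed False.
B (knave): "exactly zero of A, B, C, D, E, and F are knaves" — False. ✓
C (knight): "E is a knave if and only if F is a knight" — true. ✓
D is a knave, so "at least three of B, E, and F are knaves" must be False — and it is.
E (knave): "E and A are different types" — False. ✓
F is a knight, so "if D is a knave then B is a knave" must be true — and it is.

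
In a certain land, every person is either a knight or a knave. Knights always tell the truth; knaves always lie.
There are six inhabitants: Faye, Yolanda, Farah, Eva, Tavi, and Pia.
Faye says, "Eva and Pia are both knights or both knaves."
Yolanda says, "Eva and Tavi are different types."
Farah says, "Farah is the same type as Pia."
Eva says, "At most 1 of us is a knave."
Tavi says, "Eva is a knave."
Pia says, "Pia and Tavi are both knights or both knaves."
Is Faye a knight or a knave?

Consistent assignments: {Faye=knave, Yolanda=knight, Farah=knight, Eva=knave, Tavi=knight, Pia=knight}; {Faye=knave, Yolanda=knight, Farah=knave, Eva=knave, Tavi=knight, Pia=knight}
In every consistent assignment, Faye is a knave.

Faye is a knave.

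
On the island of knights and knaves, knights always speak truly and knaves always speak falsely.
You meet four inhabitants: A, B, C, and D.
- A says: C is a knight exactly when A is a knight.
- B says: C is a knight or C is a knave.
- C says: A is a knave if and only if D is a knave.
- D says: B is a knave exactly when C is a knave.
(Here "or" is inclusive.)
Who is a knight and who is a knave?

As a knight, A's statement "C is a knight exactly when A is a knight" should be true; it is.
As a knight, B's statement "C is a knight or C is a knave" should be true; it is.
C (knight): "A is a knave if and only if D is a knave" — true. ✓
D (knight): "B is a knave exactly when C is a knave" — true. ✓

A is a knight, B is a knight, C is a knight, and D is a knight.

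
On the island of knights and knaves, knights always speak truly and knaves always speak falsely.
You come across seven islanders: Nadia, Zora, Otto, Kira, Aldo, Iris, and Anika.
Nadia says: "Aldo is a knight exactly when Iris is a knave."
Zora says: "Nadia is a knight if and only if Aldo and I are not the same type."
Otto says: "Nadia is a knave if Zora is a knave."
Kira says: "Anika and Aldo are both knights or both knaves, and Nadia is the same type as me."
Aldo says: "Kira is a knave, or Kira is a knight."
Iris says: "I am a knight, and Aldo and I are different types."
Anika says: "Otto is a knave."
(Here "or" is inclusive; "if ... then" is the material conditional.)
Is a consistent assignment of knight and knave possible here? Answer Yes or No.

Checking all 128 assignments, each has at least one speaker whose statement's truth value contradicts their type.

No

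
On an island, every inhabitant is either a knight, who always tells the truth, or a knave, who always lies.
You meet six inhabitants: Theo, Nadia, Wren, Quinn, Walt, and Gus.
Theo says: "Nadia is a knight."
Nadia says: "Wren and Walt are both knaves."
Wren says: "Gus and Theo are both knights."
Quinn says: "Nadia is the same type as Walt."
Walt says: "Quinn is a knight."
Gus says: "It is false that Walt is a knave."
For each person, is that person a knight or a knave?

Knights: Theo and Nadia. Knaves: Wren, Quinn, Walt, and Gus.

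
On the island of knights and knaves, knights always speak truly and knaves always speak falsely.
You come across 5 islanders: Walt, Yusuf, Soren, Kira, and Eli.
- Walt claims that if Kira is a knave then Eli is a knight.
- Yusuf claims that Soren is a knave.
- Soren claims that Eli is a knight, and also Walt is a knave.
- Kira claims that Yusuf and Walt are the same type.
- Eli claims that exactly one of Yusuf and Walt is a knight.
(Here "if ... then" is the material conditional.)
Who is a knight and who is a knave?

Suppose Walt is a knave. Then Walt's statement "if Kira is a knave then Eli is a knight" would have to be false. Checking the 16 ways to assign the others, none is consistent with every speaker.
(For instance, with Yusuf=knight, Soren=knave, Kira=knight, Eli=knave, Walt's claim "if Kira is a knave then Eli is a knight" comes out true where it would need to be false.)
So Walt must be a knight, making "if Kira is a knave then Eli is a knight" true. Taking Walt=knight, Yusuf=knight, Soren=knave, Kira=knight, Eli=knave, each remaining statement checks out:
  Yusuf (knight): "Soren is a knave" — true. ✓
  Soren (knave): "Eli is a knight, and also Walt is a knave" — false. ✓
  Kira (knight): "Yusuf and Walt are the same type" — true. ✓
  Eli (knave): "exactly one of Yusuf and Walt is a knight" — false. ✓
This is the unique consistent assignment.

Knights: Walt, Yusuf, and Kira. Knaves: Soren and Eli.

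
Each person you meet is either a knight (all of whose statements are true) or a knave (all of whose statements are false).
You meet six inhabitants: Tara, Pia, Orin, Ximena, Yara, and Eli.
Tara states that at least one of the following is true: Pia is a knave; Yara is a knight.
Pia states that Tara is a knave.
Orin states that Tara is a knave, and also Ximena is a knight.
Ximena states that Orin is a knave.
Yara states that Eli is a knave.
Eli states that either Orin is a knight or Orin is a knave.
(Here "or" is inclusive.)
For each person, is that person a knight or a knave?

Tara is a knight, Pia is a knave, Orin is a knave, Ximena is a knight, Yara is a knave, and Eli is a knight.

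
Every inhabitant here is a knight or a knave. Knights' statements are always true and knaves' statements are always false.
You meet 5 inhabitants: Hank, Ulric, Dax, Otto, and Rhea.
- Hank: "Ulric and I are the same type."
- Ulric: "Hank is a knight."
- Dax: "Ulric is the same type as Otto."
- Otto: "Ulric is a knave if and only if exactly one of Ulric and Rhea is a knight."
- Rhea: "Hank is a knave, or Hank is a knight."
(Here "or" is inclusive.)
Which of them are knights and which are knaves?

Hank is a knight, and the claim "Ulric and I are the same type" is indeed true.
Ulric is a knight, so "Hank is a knight" must be true — and it is.
Dax is a knight, and the claim "Ulric is the same type as Otto" is indeed true.
Otto is a knight; "Ulric is a knave if and only if exactly one of Ulric and Rhea is a knight" is true, as required.
Since Rhea is a knight, "Hank is a knave, or Hank is a knight" needs to be true, which holds.

Hank is a knight, Ulric is a knight, Dax is a knight, Otto is a knight, and Rhea is a knight.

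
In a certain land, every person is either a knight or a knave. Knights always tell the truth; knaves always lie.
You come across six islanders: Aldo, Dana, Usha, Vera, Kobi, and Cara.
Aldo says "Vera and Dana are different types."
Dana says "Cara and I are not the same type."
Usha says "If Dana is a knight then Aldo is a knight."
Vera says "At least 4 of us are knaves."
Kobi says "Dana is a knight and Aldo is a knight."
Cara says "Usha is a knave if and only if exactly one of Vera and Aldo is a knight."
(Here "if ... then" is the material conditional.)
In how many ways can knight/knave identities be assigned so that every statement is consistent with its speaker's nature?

1

Consistent assignments:
  Aldo=knight, Dana=knight, Usha=knight, Vera=knave, Kobi=knight, Cara=knave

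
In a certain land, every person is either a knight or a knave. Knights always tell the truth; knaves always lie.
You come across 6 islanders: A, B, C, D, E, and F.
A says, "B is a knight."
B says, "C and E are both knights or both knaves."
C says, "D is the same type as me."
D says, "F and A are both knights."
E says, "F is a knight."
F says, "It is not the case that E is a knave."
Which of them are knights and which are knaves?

Knights: A, B, C, D, E, and F. Knaves: none.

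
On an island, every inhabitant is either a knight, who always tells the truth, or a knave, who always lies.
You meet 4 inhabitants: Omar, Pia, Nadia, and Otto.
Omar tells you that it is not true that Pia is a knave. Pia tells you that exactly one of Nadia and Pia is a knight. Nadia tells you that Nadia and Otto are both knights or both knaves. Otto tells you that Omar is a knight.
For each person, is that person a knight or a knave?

Knights: Omar, Pia, and Otto. Knaves: Nadia.

Suppose Omar is a knave. Then Omar's statement "it is not true that Pia is a knave" would have to be false. Checking the 8 ways to assign the others, none is consistent with every speaker.
(For instance, with Pia=knight, Nadia=knave, Otto=knight, Omar's claim "it is not true that Pia is a knave" comes out true where it would need to be false.)
So Omar must be a knight, making "it is not true that Pia is a knave" true. Taking Omar=knight, Pia=knight, Nadia=knave, Otto=knight, each remaining statement checks out:
  Pia (knight): "exactly one of Nadia and Pia is a knight" — true. ✓
  Nadia (knave): "Nadia and Otto are both knights or both knaves" — false. ✓
  Otto (knight): "Omar is a knight" — true. ✓
This is the unique consistent assignment.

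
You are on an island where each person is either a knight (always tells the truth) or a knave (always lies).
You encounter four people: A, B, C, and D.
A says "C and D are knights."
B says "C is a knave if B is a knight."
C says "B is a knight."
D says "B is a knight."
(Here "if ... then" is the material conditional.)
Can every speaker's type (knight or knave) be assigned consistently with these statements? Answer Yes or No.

No

Checking all 16 assignments, each has at least one speaker whose statement's truth value contradicts their type.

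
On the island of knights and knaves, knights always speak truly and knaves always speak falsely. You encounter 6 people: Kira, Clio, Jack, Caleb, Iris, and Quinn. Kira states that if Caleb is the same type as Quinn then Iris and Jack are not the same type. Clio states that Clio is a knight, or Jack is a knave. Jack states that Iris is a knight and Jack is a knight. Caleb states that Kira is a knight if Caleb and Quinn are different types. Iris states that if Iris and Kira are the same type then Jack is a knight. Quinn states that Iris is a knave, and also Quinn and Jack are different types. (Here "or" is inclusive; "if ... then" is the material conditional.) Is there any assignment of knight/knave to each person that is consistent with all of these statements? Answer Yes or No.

Yes

One consistent assignment: Kira=knight, Clio=knight, Jack=knight, Caleb=knight, Iris=knight, Quinn=knave.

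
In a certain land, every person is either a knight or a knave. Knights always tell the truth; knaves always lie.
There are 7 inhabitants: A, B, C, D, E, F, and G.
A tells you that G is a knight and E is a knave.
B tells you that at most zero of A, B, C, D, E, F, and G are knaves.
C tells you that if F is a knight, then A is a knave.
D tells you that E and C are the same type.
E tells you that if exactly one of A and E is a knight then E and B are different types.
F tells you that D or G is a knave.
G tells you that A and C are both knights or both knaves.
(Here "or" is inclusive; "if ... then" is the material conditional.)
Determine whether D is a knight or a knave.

D is a knight.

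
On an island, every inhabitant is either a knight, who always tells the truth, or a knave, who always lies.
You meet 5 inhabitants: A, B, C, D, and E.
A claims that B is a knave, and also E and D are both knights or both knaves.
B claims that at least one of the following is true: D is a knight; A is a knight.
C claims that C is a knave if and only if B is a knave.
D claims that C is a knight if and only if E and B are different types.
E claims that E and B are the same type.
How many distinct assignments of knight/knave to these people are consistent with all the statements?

Consistent assignments:
  A=knave, B=knight, C=knight, D=knight, E=knave
  A=knave, B=knight, C=knave, D=knight, E=knight

2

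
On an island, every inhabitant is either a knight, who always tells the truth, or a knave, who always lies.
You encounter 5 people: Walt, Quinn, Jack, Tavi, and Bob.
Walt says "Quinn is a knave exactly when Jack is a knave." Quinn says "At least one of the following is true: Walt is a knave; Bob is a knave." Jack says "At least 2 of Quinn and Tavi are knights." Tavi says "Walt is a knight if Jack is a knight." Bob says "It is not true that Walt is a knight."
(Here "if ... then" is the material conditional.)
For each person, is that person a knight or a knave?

Walt is a knight, Quinn is a knight, Jack is a knight, Tavi is a knight, and Bob is a knave.

As a knight, Walt's statement "Quinn is a knave exactly when Jack is a knave" should be true; it is.
Quinn is a knight, so "at least one of the following is true: Walt is a knave; Bob is a knave" must be true — and it is.
Jack is a knight, and the claim "at least 2 of Quinn and Tavi are knights" is indeed true.
As a knight, Tavi's statement "Walt is a knight if Jack is a knight" should be true; it is.
As a knave, Bob's statement "it is not true that Walt is a knight" should be False; it is.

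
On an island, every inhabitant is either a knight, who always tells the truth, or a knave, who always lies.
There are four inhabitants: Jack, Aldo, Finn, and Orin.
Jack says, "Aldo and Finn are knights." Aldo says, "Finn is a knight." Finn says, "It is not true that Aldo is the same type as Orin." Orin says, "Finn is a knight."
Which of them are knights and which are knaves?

Suppose Jack is a knight. Then Jack's statement "Aldo and Finn are knights" would have to be true. Checking the 8 ways to assign the others, none is consistent with every speaker.
(For instance, with Aldo=knave, Finn=knave, Orin=knave, Jack's claim "Aldo and Finn are knights" comes out false where it would need to be true.)
So Jack must be a knave, making "Aldo and Finn are knights" false. Taking Jack=knave, Aldo=knave, Finn=knave, Orin=knave, each remaining statement checks out:
  Aldo (knave): "Finn is a knight" — false. ✓
  Finn (knave): "it is not true that Aldo is the same type as Orin" — false. ✓
  Orin (knave): "Finn is a knight" — false. ✓
This is the unique consistent assignment.

Knights: none. Knaves: Jack, Aldo, Finn, and Orin.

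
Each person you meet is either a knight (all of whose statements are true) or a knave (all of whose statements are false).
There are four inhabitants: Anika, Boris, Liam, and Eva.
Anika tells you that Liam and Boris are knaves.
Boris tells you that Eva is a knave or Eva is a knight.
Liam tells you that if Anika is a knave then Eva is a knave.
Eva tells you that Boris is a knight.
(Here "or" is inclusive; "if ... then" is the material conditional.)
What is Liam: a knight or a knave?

Consistent assignments: {Anika=knave, Boris=knight, Liam=knave, Eva=knight}
In every consistent assignment, Liam is a knave.

Liam is a knave.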